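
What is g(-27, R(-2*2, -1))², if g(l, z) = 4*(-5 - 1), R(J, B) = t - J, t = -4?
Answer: 576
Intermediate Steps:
R(J, B) = -4 - J
g(l, z) = -24 (g(l, z) = 4*(-6) = -24)
g(-27, R(-2*2, -1))² = (-24)² = 576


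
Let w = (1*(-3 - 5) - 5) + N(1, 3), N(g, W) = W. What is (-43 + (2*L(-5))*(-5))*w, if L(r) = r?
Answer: -70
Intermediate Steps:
w = -10 (w = (1*(-3 - 5) - 5) + 3 = (1*(-8) - 5) + 3 = (-8 - 5) + 3 = -13 + 3 = -10)
(-43 + (2*L(-5))*(-5))*w = (-43 + (2*(-5))*(-5))*(-10) = (-43 - 10*(-5))*(-10) = (-43 + 50)*(-10) = 7*(-10) = -70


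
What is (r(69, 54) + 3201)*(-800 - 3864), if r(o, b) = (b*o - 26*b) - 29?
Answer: -25624016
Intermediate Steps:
r(o, b) = -29 - 26*b + b*o (r(o, b) = (-26*b + b*o) - 29 = -29 - 26*b + b*o)
(r(69, 54) + 3201)*(-800 - 3864) = ((-29 - 26*54 + 54*69) + 3201)*(-800 - 3864) = ((-29 - 1404 + 3726) + 3201)*(-4664) = (2293 + 3201)*(-4664) = 5494*(-4664) = -25624016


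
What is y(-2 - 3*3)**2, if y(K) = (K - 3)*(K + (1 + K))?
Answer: 86436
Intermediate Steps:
y(K) = (1 + 2*K)*(-3 + K) (y(K) = (-3 + K)*(1 + 2*K) = (1 + 2*K)*(-3 + K))
y(-2 - 3*3)**2 = (-3 - 5*(-2 - 3*3) + 2*(-2 - 3*3)**2)**2 = (-3 - 5*(-2 - 9) + 2*(-2 - 9)**2)**2 = (-3 - 5*(-11) + 2*(-11)**2)**2 = (-3 + 55 + 2*121)**2 = (-3 + 55 + 242)**2 = 294**2 = 86436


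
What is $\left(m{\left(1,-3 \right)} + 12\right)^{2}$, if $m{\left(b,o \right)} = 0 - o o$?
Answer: $9$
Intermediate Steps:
$m{\left(b,o \right)} = - o^{2}$ ($m{\left(b,o \right)} = 0 - o^{2} = - o^{2}$)
$\left(m{\left(1,-3 \right)} + 12\right)^{2} = \left(- \left(-3\right)^{2} + 12\right)^{2} = \left(\left(-1\right) 9 + 12\right)^{2} = \left(-9 + 12\right)^{2} = 3^{2} = 9$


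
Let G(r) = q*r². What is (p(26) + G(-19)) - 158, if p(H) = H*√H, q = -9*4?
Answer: -13154 + 26*√26 ≈ -13021.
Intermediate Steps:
q = -36
p(H) = H^(3/2)
G(r) = -36*r²
(p(26) + G(-19)) - 158 = (26^(3/2) - 36*(-19)²) - 158 = (26*√26 - 36*361) - 158 = (26*√26 - 12996) - 158 = (-12996 + 26*√26) - 158 = -13154 + 26*√26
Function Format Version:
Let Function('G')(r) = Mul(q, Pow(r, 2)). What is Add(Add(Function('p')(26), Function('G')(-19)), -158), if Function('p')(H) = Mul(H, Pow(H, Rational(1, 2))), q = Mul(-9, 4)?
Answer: Add(-13154, Mul(26, Pow(26, Rational(1, 2)))) ≈ -13021.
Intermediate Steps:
q = -36
Function('p')(H) = Pow(H, Rational(3, 2))
Function('G')(r) = Mul(-36, Pow(r, 2))
Add(Add(Function('p')(26), Function('G')(-19)), -158) = Add(Add(Pow(26, Rational(3, 2)), Mul(-36, Pow(-19, 2))), -158) = Add(Add(Mul(26, Pow(26, Rational(1, 2))), Mul(-36, 361)), -158) = Add(Add(Mul(26, Pow(26, Rational(1, 2))), -12996), -158) = Add(Add(-12996, Mul(26, Pow(26, Rational(1, 2)))), -158) = Add(-13154, Mul(26, Pow(26, Rational(1, 2))))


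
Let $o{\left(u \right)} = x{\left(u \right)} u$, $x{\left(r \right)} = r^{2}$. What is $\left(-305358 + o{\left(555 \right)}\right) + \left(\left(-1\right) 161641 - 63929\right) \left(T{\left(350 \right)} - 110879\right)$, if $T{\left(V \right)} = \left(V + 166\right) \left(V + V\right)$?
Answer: $-56294259453$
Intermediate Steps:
$T{\left(V \right)} = 2 V \left(166 + V\right)$ ($T{\left(V \right)} = \left(166 + V\right) 2 V = 2 V \left(166 + V\right)$)
$o{\left(u \right)} = u^{3}$ ($o{\left(u \right)} = u^{2} u = u^{3}$)
$\left(-305358 + o{\left(555 \right)}\right) + \left(\left(-1\right) 161641 - 63929\right) \left(T{\left(350 \right)} - 110879\right) = \left(-305358 + 555^{3}\right) + \left(\left(-1\right) 161641 - 63929\right) \left(2 \cdot 350 \left(166 + 350\right) - 110879\right) = \left(-305358 + 170953875\right) + \left(-161641 - 63929\right) \left(2 \cdot 350 \cdot 516 - 110879\right) = 170648517 - 225570 \left(361200 - 110879\right) = 170648517 - 56464907970 = -56294259453$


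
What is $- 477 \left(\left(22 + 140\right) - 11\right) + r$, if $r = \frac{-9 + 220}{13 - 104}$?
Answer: $- \frac{6554668}{91} \approx -72029.0$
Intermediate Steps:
$r = - \frac{211}{91}$ ($r = \frac{211}{-91} = 211 \left(- \frac{1}{91}\right) = - \frac{211}{91} \approx -2.3187$)
$- 477 \left(\left(22 + 140\right) - 11\right) + r = - 477 \left(\left(22 + 140\right) - 11\right) - \frac{211}{91} = - 477 \left(162 - 11\right) - \frac{211}{91} = \left(-477\right) 151 - \frac{211}{91} = -72027 - \frac{211}{91} = - \frac{6554668}{91}$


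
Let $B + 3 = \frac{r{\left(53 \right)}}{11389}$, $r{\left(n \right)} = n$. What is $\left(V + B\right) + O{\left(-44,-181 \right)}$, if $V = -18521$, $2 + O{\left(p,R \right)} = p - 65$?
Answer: $- \frac{212233962}{11389} \approx -18635.0$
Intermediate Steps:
$O{\left(p,R \right)} = -67 + p$ ($O{\left(p,R \right)} = -2 + \left(p - 65\right) = -2 + \left(-65 + p\right) = -67 + p$)
$B = - \frac{34114}{11389}$ ($B = -3 + \frac{53}{11389} = - \frac{34114}{11389} \approx -2.9953$)
$\left(V + B\right) + O{\left(-44,-181 \right)} = \left(-18521 - \frac{34114}{11389}\right) - 111 = - \frac{210969783}{11389} - 111 = - \frac{212233962}{11389}$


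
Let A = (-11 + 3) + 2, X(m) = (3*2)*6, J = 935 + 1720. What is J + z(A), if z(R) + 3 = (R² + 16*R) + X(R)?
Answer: 2628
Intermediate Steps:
J = 2655
X(m) = 36 (X(m) = 6*6 = 36)
A = -6 (A = -8 + 2 = -6)
z(R) = 33 + R² + 16*R (z(R) = -3 + ((R² + 16*R) + 36) = -3 + (36 + R² + 16*R) = 33 + R² + 16*R)
J + z(A) = 2655 + (33 + (-6)² + 16*(-6)) = 2655 + (33 + 36 - 96) = 2655 - 27 = 2628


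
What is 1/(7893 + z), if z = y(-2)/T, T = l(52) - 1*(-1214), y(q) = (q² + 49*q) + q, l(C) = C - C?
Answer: 607/4791003 ≈ 0.00012670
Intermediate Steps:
l(C) = 0
y(q) = q² + 50*q
T = 1214 (T = 0 - 1*(-1214) = 0 + 1214 = 1214)
z = -48/607 (z = -2*(50 - 2)/1214 = -2*48*(1/1214) = -96*1/1214 = -48/607 ≈ -0.079077)
1/(7893 + z) = 1/(7893 - 48/607) = 1/(4791003/607) = 607/4791003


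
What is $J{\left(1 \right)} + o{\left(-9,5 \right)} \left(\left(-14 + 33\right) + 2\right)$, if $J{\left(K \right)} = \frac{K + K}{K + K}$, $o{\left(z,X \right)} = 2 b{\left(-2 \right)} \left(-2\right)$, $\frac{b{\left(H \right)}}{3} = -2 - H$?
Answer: $1$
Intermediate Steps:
$b{\left(H \right)} = -6 - 3 H$ ($b{\left(H \right)} = 3 \left(-2 - H\right) = -6 - 3 H$)
$o{\left(z,X \right)} = 0$ ($o{\left(z,X \right)} = 2 \left(-6 - -6\right) \left(-2\right) = 2 \left(-6 + 6\right) \left(-2\right) = 2 \cdot 0 \left(-2\right) = 0 \left(-2\right) = 0$)
$J{\left(K \right)} = 1$ ($J{\left(K \right)} = \frac{2 K}{2 K} = 2 K \frac{1}{2 K} = 1$)
$J{\left(1 \right)} + o{\left(-9,5 \right)} \left(\left(-14 + 33\right) + 2\right) = 1 + 0 \left(\left(-14 + 33\right) + 2\right) = 1 + 0 \left(19 + 2\right) = 1 + 0 \cdot 21 = 1 + 0 = 1$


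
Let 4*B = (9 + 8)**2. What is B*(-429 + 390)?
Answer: -11271/4 ≈ -2817.8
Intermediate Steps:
B = 289/4 (B = (9 + 8)**2/4 = (1/4)*17**2 = (1/4)*289 = 289/4 ≈ 72.250)
B*(-429 + 390) = 289*(-429 + 390)/4 = (289/4)*(-39) = -11271/4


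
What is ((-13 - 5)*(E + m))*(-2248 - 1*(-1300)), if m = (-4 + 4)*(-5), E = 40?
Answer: 682560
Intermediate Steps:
m = 0 (m = 0*(-5) = 0)
((-13 - 5)*(E + m))*(-2248 - 1*(-1300)) = ((-13 - 5)*(40 + 0))*(-2248 - 1*(-1300)) = (-18*40)*(-2248 + 1300) = -720*(-948) = 682560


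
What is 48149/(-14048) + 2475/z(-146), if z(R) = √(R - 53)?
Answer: -48149/14048 - 2475*I*√199/199 ≈ -3.4275 - 175.45*I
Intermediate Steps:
z(R) = √(-53 + R)
48149/(-14048) + 2475/z(-146) = 48149/(-14048) + 2475/(√(-53 - 146)) = 48149*(-1/14048) + 2475/(√(-199)) = -48149/14048 + 2475/((I*√199)) = -48149/14048 + 2475*(-I*√199/199) = -48149/14048 - 2475*I*√199/199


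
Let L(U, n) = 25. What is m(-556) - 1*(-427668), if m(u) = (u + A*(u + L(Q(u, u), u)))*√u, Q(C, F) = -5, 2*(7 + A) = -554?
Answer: 427668 + 300496*I*√139 ≈ 4.2767e+5 + 3.5428e+6*I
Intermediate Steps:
A = -284 (A = -7 + (½)*(-554) = -7 - 277 = -284)
m(u) = √u*(-7100 - 283*u) (m(u) = (u - 284*(u + 25))*√u = (u - 284*(25 + u))*√u = (u + (-7100 - 284*u))*√u = (-7100 - 283*u)*√u = √u*(-7100 - 283*u))
m(-556) - 1*(-427668) = √(-556)*(-7100 - 283*(-556)) - 1*(-427668) = (2*I*√139)*(-7100 + 157348) + 427668 = (2*I*√139)*150248 + 427668 = 300496*I*√139 + 427668 = 427668 + 300496*I*√139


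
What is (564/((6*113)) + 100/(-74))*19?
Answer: -41268/4181 ≈ -9.8704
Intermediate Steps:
(564/((6*113)) + 100/(-74))*19 = (564/678 + 100*(-1/74))*19 = (564*(1/678) - 50/37)*19 = (94/113 - 50/37)*19 = -2172/4181*19 = -41268/4181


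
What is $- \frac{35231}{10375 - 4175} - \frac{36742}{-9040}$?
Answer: $- \frac{566799}{350300} \approx -1.618$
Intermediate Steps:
$- \frac{35231}{10375 - 4175} - \frac{36742}{-9040} = - \frac{35231}{6200} - - \frac{18371}{4520} = \left(-35231\right) \frac{1}{6200} + \frac{18371}{4520} = - \frac{35231}{6200} + \frac{18371}{4520} = - \frac{566799}{350300}$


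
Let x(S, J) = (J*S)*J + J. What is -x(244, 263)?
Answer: -16877499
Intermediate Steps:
x(S, J) = J + S*J**2 (x(S, J) = S*J**2 + J = J + S*J**2)
-x(244, 263) = -263*(1 + 263*244) = -263*(1 + 64172) = -263*64173 = -1*16877499 = -16877499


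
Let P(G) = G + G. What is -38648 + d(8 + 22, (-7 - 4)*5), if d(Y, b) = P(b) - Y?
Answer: -38788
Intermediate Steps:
P(G) = 2*G
d(Y, b) = -Y + 2*b (d(Y, b) = 2*b - Y = -Y + 2*b)
-38648 + d(8 + 22, (-7 - 4)*5) = -38648 + (-(8 + 22) + 2*((-7 - 4)*5)) = -38648 + (-1*30 + 2*(-11*5)) = -38648 + (-30 + 2*(-55)) = -38648 + (-30 - 110) = -38648 - 140 = -38788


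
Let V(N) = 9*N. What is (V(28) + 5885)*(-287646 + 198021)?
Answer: -550028625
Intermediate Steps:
(V(28) + 5885)*(-287646 + 198021) = (9*28 + 5885)*(-287646 + 198021) = (252 + 5885)*(-89625) = 6137*(-89625) = -550028625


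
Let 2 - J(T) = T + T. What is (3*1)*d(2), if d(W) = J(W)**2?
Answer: 12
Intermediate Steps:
J(T) = 2 - 2*T (J(T) = 2 - (T + T) = 2 - 2*T)
d(W) = (2 - 2*W)**2
(3*1)*d(2) = (3*1)*(4*(-1 + 2)**2) = 3*(4*1**2) = 3*(4*1) = 3*4 = 12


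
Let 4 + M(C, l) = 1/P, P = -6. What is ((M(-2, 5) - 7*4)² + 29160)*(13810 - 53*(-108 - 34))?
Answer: 1932702002/3 ≈ 6.4423e+8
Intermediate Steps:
M(C, l) = -25/6 (M(C, l) = -4 + 1/(-6) = -4 - ⅙ = -25/6)
((M(-2, 5) - 7*4)² + 29160)*(13810 - 53*(-108 - 34)) = ((-25/6 - 7*4)² + 29160)*(13810 - 53*(-108 - 34)) = ((-25/6 - 28)² + 29160)*(13810 - 53*(-142)) = ((-193/6)² + 29160)*(13810 + 7526) = (37249/36 + 29160)*21336 = (1087009/36)*21336 = 1932702002/3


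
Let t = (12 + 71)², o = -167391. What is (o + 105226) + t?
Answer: -55276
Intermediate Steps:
t = 6889 (t = 83² = 6889)
(o + 105226) + t = (-167391 + 105226) + 6889 = -62165 + 6889 = -55276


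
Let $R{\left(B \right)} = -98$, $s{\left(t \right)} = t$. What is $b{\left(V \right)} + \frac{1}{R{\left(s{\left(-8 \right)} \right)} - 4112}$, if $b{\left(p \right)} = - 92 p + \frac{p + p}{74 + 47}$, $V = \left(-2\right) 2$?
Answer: $\frac{187429079}{509410} \approx 367.93$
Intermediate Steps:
$V = -4$
$b{\left(p \right)} = - \frac{11130 p}{121}$ ($b{\left(p \right)} = - 92 p + \frac{2 p}{121} = - \frac{11130 p}{121}$)
$b{\left(V \right)} + \frac{1}{R{\left(s{\left(-8 \right)} \right)} - 4112} = \left(- \frac{11130}{121}\right) \left(-4\right) + \frac{1}{-98 - 4112} = \frac{44520}{121} + \frac{1}{-4210} = \frac{44520}{121} - \frac{1}{4210} = \frac{187429079}{509410}$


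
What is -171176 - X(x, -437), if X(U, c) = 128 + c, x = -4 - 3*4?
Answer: -170867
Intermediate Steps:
x = -16 (x = -4 - 12 = -16)
-171176 - X(x, -437) = -171176 - (128 - 437) = -171176 - 1*(-309) = -171176 + 309 = -170867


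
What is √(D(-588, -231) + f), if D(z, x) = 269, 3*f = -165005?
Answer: I*√492594/3 ≈ 233.95*I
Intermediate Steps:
f = -165005/3 (f = (⅓)*(-165005) = -165005/3 ≈ -55002.)
√(D(-588, -231) + f) = √(269 - 165005/3) = √(-164198/3) = I*√492594/3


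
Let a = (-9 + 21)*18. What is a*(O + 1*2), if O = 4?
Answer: 1296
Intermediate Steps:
a = 216 (a = 12*18 = 216)
a*(O + 1*2) = 216*(4 + 1*2) = 216*(4 + 2) = 216*6 = 1296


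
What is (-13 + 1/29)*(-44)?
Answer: 16544/29 ≈ 570.48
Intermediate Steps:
(-13 + 1/29)*(-44) = -376/29*(-44) = 16544/29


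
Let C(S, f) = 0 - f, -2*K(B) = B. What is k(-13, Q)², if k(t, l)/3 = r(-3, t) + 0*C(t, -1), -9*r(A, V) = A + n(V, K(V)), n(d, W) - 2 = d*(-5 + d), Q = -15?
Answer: 54289/9 ≈ 6032.1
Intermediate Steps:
K(B) = -B/2
C(S, f) = -f
n(d, W) = 2 + d*(-5 + d)
r(A, V) = -2/9 - A/9 - V²/9 + 5*V/9 (r(A, V) = -(A + (2 + V² - 5*V))/9 = -(2 + A + V² - 5*V)/9 = -2/9 - A/9 - V²/9 + 5*V/9)
k(t, l) = ⅓ - t²/3 + 5*t/3 (k(t, l) = 3*((-2/9 - ⅑*(-3) - t²/9 + 5*t/9) + 0*(-1*(-1))) = 3*((-2/9 + ⅓ - t²/9 + 5*t/9) + 0*1) = 3*((⅑ - t²/9 + 5*t/9) + 0) = 3*(⅑ - t²/9 + 5*t/9) = ⅓ - t²/3 + 5*t/3)
k(-13, Q)² = (⅓ - ⅓*(-13)² + (5/3)*(-13))² = (⅓ - ⅓*169 - 65/3)² = (⅓ - 169/3 - 65/3)² = (-233/3)² = 54289/9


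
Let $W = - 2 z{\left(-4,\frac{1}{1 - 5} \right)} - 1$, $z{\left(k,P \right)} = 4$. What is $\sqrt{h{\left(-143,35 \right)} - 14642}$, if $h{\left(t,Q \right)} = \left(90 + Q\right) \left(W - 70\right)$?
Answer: $i \sqrt{24517} \approx 156.58 i$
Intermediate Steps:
$W = -9$ ($W = \left(-2\right) 4 - 1 = -8 - 1 = -9$)
$h{\left(t,Q \right)} = -7110 - 79 Q$ ($h{\left(t,Q \right)} = \left(90 + Q\right) \left(-9 - 70\right) = \left(90 + Q\right) \left(-79\right) = -7110 - 79 Q$)
$\sqrt{h{\left(-143,35 \right)} - 14642} = \sqrt{\left(-7110 - 2765\right) - 14642} = \sqrt{-9875 - 14642} = \sqrt{-24517} = i \sqrt{24517}$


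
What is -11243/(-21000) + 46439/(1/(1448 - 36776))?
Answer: -34452536820757/21000 ≈ -1.6406e+9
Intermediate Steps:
-11243/(-21000) + 46439/(1/(1448 - 36776)) = -11243*(-1/21000) + 46439/(1/(-35328)) = 11243/21000 + 46439/(-1/35328) = 11243/21000 + 46439*(-35328) = 11243/21000 - 1640596992 = -34452536820757/21000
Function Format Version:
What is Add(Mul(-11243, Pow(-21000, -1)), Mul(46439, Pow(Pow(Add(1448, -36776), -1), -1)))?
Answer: Rational(-34452536820757, 21000) ≈ -1.6406e+9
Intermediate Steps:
Add(Mul(-11243, Pow(-21000, -1)), Mul(46439, Pow(Pow(Add(1448, -36776), -1), -1))) = Add(Mul(-11243, Rational(-1, 21000)), Mul(46439, Pow(Pow(-35328, -1), -1))) = Add(Rational(11243, 21000), Mul(46439, Pow(Rational(-1, 35328), -1))) = Add(Rational(11243, 21000), Mul(46439, -35328)) = Add(Rational(11243, 21000), -1640596992) = Rational(-34452536820757, 21000)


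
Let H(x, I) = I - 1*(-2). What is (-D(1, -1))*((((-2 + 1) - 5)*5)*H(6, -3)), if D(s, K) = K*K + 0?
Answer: -30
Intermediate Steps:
D(s, K) = K² (D(s, K) = K² + 0 = K²)
H(x, I) = 2 + I (H(x, I) = I + 2 = 2 + I)
(-D(1, -1))*((((-2 + 1) - 5)*5)*H(6, -3)) = (-1*(-1)²)*((((-2 + 1) - 5)*5)*(2 - 3)) = (-1*1)*(((-1 - 5)*5)*(-1)) = -(-6*5)*(-1) = -(-30)*(-1) = -1*30 = -30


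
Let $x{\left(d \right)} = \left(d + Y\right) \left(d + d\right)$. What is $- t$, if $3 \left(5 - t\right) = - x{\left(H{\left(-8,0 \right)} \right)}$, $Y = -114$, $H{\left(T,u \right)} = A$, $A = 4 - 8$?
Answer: $- \frac{959}{3} \approx -319.67$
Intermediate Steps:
$A = -4$ ($A = 4 - 8 = -4$)
$H{\left(T,u \right)} = -4$
$x{\left(d \right)} = 2 d \left(-114 + d\right)$ ($x{\left(d \right)} = \left(d - 114\right) \left(d + d\right) = \left(-114 + d\right) 2 d = 2 d \left(-114 + d\right)$)
$t = \frac{959}{3}$ ($t = 5 - \frac{\left(-1\right) 2 \left(-4\right) \left(-114 - 4\right)}{3} = 5 - \frac{\left(-1\right) 2 \left(-4\right) \left(-118\right)}{3} = 5 - \frac{\left(-1\right) 944}{3} = 5 - - \frac{944}{3} = 5 + \frac{944}{3} = \frac{959}{3} \approx 319.67$)
$- t = \left(-1\right) \frac{959}{3} = - \frac{959}{3}$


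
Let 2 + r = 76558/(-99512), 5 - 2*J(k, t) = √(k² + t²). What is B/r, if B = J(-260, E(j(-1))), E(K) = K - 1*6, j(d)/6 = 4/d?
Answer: -124390/137791 + 248780*√685/137791 ≈ 46.351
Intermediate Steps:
j(d) = 24/d (j(d) = 6*(4/d) = 24/d)
E(K) = -6 + K (E(K) = K - 6 = -6 + K)
J(k, t) = 5/2 - √(k² + t²)/2
B = 5/2 - 5*√685 (B = 5/2 - √((-260)² + (-6 + 24/(-1))²)/2 = 5/2 - √(67600 + (-6 + 24*(-1))²)/2 = 5/2 - √(67600 + (-6 - 24)²)/2 = 5/2 - √(67600 + (-30)²)/2 = 5/2 - √(67600 + 900)/2 = 5/2 - 5*√685 ≈ -128.36)
r = -137791/49756 (r = -2 + 76558/(-99512) = -2 + 76558*(-1/99512) = -2 - 38279/49756 = -137791/49756 ≈ -2.7693)
B/r = (5/2 - 5*√685)/(-137791/49756) = (5/2 - 5*√685)*(-49756/137791) = -124390/137791 + 248780*√685/137791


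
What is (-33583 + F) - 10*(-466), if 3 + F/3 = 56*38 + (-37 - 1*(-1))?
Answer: -22656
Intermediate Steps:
F = 6267 (F = -9 + 3*(56*38 + (-37 - 1*(-1))) = -9 + 3*(2128 + (-37 + 1)) = -9 + 3*(2128 - 36) = -9 + 3*2092 = -9 + 6276 = 6267)
(-33583 + F) - 10*(-466) = (-33583 + 6267) - 10*(-466) = -27316 + 4660 = -22656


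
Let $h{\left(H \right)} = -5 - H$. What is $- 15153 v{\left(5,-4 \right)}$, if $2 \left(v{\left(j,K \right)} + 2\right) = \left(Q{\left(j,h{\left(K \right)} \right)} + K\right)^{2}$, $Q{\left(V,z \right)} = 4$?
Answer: $30306$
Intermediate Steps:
$v{\left(j,K \right)} = -2 + \frac{\left(4 + K\right)^{2}}{2}$
$- 15153 v{\left(5,-4 \right)} = - 15153 \left(-2 + \frac{\left(4 - 4\right)^{2}}{2}\right) = - 15153 \left(-2 + \frac{0^{2}}{2}\right) = - 15153 \left(-2 + \frac{1}{2} \cdot 0\right) = - 15153 \left(-2 + 0\right) = \left(-15153\right) \left(-2\right) = 30306$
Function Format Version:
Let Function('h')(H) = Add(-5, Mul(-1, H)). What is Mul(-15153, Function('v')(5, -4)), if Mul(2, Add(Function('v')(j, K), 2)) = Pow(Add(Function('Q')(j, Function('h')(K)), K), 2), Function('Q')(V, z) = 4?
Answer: 30306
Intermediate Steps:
Function('v')(j, K) = Add(-2, Mul(Rational(1, 2), Pow(Add(4, K), 2)))
Mul(-15153, Function('v')(5, -4)) = Mul(-15153, Add(-2, Mul(Rational(1, 2), Pow(Add(4, -4), 2)))) = Mul(-15153, Add(-2, Mul(Rational(1, 2), Pow(0, 2)))) = Mul(-15153, Add(-2, Mul(Rational(1, 2), 0))) = Mul(-15153, Add(-2, 0)) = Mul(-15153, -2) = 30306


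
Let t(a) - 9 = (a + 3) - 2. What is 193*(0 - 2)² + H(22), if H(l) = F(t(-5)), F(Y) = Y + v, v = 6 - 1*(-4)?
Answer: 787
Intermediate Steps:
t(a) = 10 + a (t(a) = 9 + ((a + 3) - 2) = 9 + ((3 + a) - 2) = 9 + (1 + a) = 10 + a)
v = 10 (v = 6 + 4 = 10)
F(Y) = 10 + Y (F(Y) = Y + 10 = 10 + Y)
H(l) = 15 (H(l) = 10 + (10 - 5) = 10 + 5 = 15)
193*(0 - 2)² + H(22) = 193*(0 - 2)² + 15 = 193*(-2)² + 15 = 193*4 + 15 = 772 + 15 = 787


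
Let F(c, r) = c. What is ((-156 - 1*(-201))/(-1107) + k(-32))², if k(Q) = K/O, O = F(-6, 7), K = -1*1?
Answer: 961/60516 ≈ 0.015880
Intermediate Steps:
K = -1
O = -6
k(Q) = ⅙ (k(Q) = -1/(-6) = -1*(-⅙) = ⅙)
((-156 - 1*(-201))/(-1107) + k(-32))² = ((-156 - 1*(-201))/(-1107) + ⅙)² = ((-156 + 201)*(-1/1107) + ⅙)² = (45*(-1/1107) + ⅙)² = (-5/123 + ⅙)² = (31/246)² = 961/60516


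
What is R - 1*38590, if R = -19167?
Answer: -57757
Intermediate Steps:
R - 1*38590 = -19167 - 1*38590 = -19167 - 38590 = -57757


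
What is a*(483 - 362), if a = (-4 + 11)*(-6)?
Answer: -5082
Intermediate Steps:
a = -42 (a = 7*(-6) = -42)
a*(483 - 362) = -42*(483 - 362) = -42*121 = -5082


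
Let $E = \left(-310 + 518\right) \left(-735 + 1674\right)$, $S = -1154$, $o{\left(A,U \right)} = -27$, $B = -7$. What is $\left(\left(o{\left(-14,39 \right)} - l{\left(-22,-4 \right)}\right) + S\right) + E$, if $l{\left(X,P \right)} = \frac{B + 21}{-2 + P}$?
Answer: $\frac{582400}{3} \approx 1.9413 \cdot 10^{5}$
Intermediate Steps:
$l{\left(X,P \right)} = \frac{14}{-2 + P}$ ($l{\left(X,P \right)} = \frac{-7 + 21}{-2 + P} = \frac{14}{-2 + P}$)
$E = 195312$ ($E = 208 \cdot 939 = 195312$)
$\left(\left(o{\left(-14,39 \right)} - l{\left(-22,-4 \right)}\right) + S\right) + E = \left(\left(-27 - \frac{14}{-2 - 4}\right) - 1154\right) + 195312 = \left(\left(-27 - \frac{14}{-6}\right) - 1154\right) + 195312 = \left(\left(-27 - 14 \left(- \frac{1}{6}\right)\right) - 1154\right) + 195312 = \left(\left(-27 - - \frac{7}{3}\right) - 1154\right) + 195312 = \left(\left(-27 + \frac{7}{3}\right) - 1154\right) + 195312 = \left(- \frac{74}{3} - 1154\right) + 195312 = - \frac{3536}{3} + 195312 = \frac{582400}{3}$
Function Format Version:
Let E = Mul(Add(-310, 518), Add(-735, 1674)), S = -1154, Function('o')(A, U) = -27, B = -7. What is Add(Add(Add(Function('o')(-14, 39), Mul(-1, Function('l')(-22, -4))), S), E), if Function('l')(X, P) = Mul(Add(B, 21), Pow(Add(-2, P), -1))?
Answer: Rational(582400, 3) ≈ 1.9413e+5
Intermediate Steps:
Function('l')(X, P) = Mul(14, Pow(Add(-2, P), -1)) (Function('l')(X, P) = Mul(Add(-7, 21), Pow(Add(-2, P), -1)) = Mul(14, Pow(Add(-2, P), -1)))
E = 195312 (E = Mul(208, 939) = 195312)
Add(Add(Add(Function('o')(-14, 39), Mul(-1, Function('l')(-22, -4))), S), E) = Add(Add(Add(-27, Mul(-1, Mul(14, Pow(Add(-2, -4), -1)))), -1154), 195312) = Add(Add(Add(-27, Mul(-1, Mul(14, Pow(-6, -1)))), -1154), 195312) = Add(Add(Add(-27, Mul(-1, Mul(14, Rational(-1, 6)))), -1154), 195312) = Add(Add(Add(-27, Mul(-1, Rational(-7, 3))), -1154), 195312) = Add(Add(Add(-27, Rational(7, 3)), -1154), 195312) = Add(Add(Rational(-74, 3), -1154), 195312) = Add(Rational(-3536, 3), 195312) = Rational(582400, 3)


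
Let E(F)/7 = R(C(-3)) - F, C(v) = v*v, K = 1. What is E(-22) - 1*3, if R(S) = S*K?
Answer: 214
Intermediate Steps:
C(v) = v²
R(S) = S (R(S) = S*1 = S)
E(F) = 63 - 7*F (E(F) = 7*((-3)² - F) = 7*(9 - F) = 63 - 7*F)
E(-22) - 1*3 = (63 - 7*(-22)) - 1*3 = (63 + 154) - 3 = 217 - 3 = 214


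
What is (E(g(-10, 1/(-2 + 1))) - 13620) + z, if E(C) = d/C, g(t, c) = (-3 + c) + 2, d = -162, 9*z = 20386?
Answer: -101465/9 ≈ -11274.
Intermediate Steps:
z = 20386/9 (z = (⅑)*20386 = 20386/9 ≈ 2265.1)
g(t, c) = -1 + c
E(C) = -162/C
(E(g(-10, 1/(-2 + 1))) - 13620) + z = (-162/(-1 + 1/(-2 + 1)) - 13620) + 20386/9 = (-162/(-1 + 1/(-1)) - 13620) + 20386/9 = (-162/(-1 - 1) - 13620) + 20386/9 = (-162/(-2) - 13620) + 20386/9 = (-162*(-½) - 13620) + 20386/9 = (81 - 13620) + 20386/9 = -13539 + 20386/9 = -101465/9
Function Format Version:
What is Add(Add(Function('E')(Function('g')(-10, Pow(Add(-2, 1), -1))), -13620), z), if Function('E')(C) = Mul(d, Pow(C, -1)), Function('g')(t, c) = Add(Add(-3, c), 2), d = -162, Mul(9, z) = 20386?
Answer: Rational(-101465, 9) ≈ -11274.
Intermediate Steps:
z = Rational(20386, 9) (z = Mul(Rational(1, 9), 20386) = Rational(20386, 9) ≈ 2265.1)
Function('g')(t, c) = Add(-1, c)
Function('E')(C) = Mul(-162, Pow(C, -1))
Add(Add(Function('E')(Function('g')(-10, Pow(Add(-2, 1), -1))), -13620), z) = Add(Add(Mul(-162, Pow(Add(-1, Pow(Add(-2, 1), -1)), -1)), -13620), Rational(20386, 9)) = Add(Add(Mul(-162, Pow(Add(-1, Pow(-1, -1)), -1)), -13620), Rational(20386, 9)) = Add(Add(Mul(-162, Pow(Add(-1, -1), -1)), -13620), Rational(20386, 9)) = Add(Add(Mul(-162, Pow(-2, -1)), -13620), Rational(20386, 9)) = Add(Add(Mul(-162, Rational(-1, 2)), -13620), Rational(20386, 9)) = Add(Add(81, -13620), Rational(20386, 9)) = Add(-13539, Rational(20386, 9)) = Rational(-101465, 9)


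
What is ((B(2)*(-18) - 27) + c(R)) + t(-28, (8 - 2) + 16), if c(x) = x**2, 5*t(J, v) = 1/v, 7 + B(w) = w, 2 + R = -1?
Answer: 7921/110 ≈ 72.009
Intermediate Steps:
R = -3 (R = -2 - 1 = -3)
B(w) = -7 + w
t(J, v) = 1/(5*v)
((B(2)*(-18) - 27) + c(R)) + t(-28, (8 - 2) + 16) = (((-7 + 2)*(-18) - 27) + (-3)**2) + 1/(5*((8 - 2) + 16)) = ((-5*(-18) - 27) + 9) + 1/(5*(6 + 16)) = ((90 - 27) + 9) + (1/5)/22 = (63 + 9) + (1/5)*(1/22) = 72 + 1/110 = 7921/110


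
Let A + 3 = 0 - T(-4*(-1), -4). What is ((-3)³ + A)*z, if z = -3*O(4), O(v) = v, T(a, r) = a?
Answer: 408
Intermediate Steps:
A = -7 (A = -3 + (0 - (-4)*(-1)) = -3 + (0 - 1*4) = -3 + (0 - 4) = -3 - 4 = -7)
z = -12 (z = -3*4 = -12)
((-3)³ + A)*z = ((-3)³ - 7)*(-12) = (-27 - 7)*(-12) = -34*(-12) = 408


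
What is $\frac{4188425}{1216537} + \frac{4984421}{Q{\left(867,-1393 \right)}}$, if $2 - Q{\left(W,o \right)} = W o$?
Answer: $\frac{11122231660602}{1469251880621} \approx 7.57$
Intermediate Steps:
$Q{\left(W,o \right)} = 2 - W o$
$\frac{4188425}{1216537} + \frac{4984421}{Q{\left(867,-1393 \right)}} = \frac{4188425}{1216537} + \frac{4984421}{2 - 867 \left(-1393\right)} = 4188425 \cdot \frac{1}{1216537} + \frac{4984421}{2 + 1207731} = \frac{4188425}{1216537} + \frac{4984421}{1207733} = \frac{11122231660602}{1469251880621}$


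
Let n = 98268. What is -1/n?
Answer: -1/98268 ≈ -1.0176e-5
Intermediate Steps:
-1/n = -1/98268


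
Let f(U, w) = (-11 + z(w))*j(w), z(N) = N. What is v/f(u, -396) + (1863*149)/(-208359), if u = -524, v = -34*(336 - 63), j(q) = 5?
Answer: 50707359/15704095 ≈ 3.2289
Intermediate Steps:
v = -9282 (v = -34*273 = -9282)
f(U, w) = -55 + 5*w (f(U, w) = (-11 + w)*5 = -55 + 5*w)
v/f(u, -396) + (1863*149)/(-208359) = -9282/(-55 + 5*(-396)) + (1863*149)/(-208359) = -9282/(-55 - 1980) + 277587*(-1/208359) = -9282/(-2035) - 10281/7717 = -9282*(-1/2035) - 10281/7717 = 9282/2035 - 10281/7717 = 50707359/15704095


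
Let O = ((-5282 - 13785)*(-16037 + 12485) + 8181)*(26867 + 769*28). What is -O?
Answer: -3278265851835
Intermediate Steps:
O = 3278265851835 (O = (-19067*(-3552) + 8181)*(26867 + 21532) = (67725984 + 8181)*48399 = 67734165*48399 = 3278265851835)
-O = -1*3278265851835 = -3278265851835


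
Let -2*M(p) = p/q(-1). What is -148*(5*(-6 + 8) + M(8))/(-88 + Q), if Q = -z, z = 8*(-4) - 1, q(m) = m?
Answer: 2072/55 ≈ 37.673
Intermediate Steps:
z = -33 (z = -32 - 1 = -33)
M(p) = p/2 (M(p) = -p/(2*(-1)) = -p*(-1)/2 = -(-1)*p/2 = p/2)
Q = 33 (Q = -1*(-33) = 33)
-148*(5*(-6 + 8) + M(8))/(-88 + Q) = -148*(5*(-6 + 8) + (1/2)*8)/(-88 + 33) = -148*(5*2 + 4)/(-55) = -148*(10 + 4)*(-1)/55 = -2072*(-1)/55 = -148*(-14/55) = 2072/55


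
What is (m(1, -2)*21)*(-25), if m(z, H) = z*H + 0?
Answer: 1050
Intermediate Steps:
m(z, H) = H*z (m(z, H) = H*z + 0 = H*z)
(m(1, -2)*21)*(-25) = (-2*1*21)*(-25) = -2*21*(-25) = -42*(-25) = 1050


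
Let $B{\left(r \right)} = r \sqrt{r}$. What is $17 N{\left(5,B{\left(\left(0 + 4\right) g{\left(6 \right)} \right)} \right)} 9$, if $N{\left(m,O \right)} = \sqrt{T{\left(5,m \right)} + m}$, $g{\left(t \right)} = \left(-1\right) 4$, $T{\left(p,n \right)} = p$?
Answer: $153 \sqrt{10} \approx 483.83$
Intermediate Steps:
$g{\left(t \right)} = -4$
$B{\left(r \right)} = r^{\frac{3}{2}}$
$N{\left(m,O \right)} = \sqrt{5 + m}$
$17 N{\left(5,B{\left(\left(0 + 4\right) g{\left(6 \right)} \right)} \right)} 9 = 17 \sqrt{5 + 5} \cdot 9 = 17 \sqrt{10} \cdot 9 = 153 \sqrt{10}$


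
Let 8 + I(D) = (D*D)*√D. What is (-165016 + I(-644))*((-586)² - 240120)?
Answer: -17043018624 + 85664550272*I*√161 ≈ -1.7043e+10 + 1.087e+12*I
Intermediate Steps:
I(D) = -8 + D^(5/2) (I(D) = -8 + (D*D)*√D = -8 + D²*√D = -8 + D^(5/2))
(-165016 + I(-644))*((-586)² - 240120) = (-165016 + (-8 + (-644)^(5/2)))*((-586)² - 240120) = (-165016 + (-8 + 829472*I*√161))*(343396 - 240120) = (-165024 + 829472*I*√161)*103276 = -17043018624 + 85664550272*I*√161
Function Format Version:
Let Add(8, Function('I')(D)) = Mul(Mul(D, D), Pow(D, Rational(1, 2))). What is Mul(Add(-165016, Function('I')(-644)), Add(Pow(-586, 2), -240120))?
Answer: Add(-17043018624, Mul(85664550272, I, Pow(161, Rational(1, 2)))) ≈ Add(-1.7043e+10, Mul(1.0870e+12, I))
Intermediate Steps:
Function('I')(D) = Add(-8, Pow(D, Rational(5, 2))) (Function('I')(D) = Add(-8, Mul(Mul(D, D), Pow(D, Rational(1, 2)))) = Add(-8, Mul(Pow(D, 2), Pow(D, Rational(1, 2)))) = Add(-8, Pow(D, Rational(5, 2))))
Mul(Add(-165016, Function('I')(-644)), Add(Pow(-586, 2), -240120)) = Mul(Add(-165016, Add(-8, Pow(-644, Rational(5, 2)))), Add(Pow(-586, 2), -240120)) = Mul(Add(-165016, Add(-8, Mul(829472, I, Pow(161, Rational(1, 2))))), Add(343396, -240120)) = Mul(Add(-165024, Mul(829472, I, Pow(161, Rational(1, 2)))), 103276) = Add(-17043018624, Mul(85664550272, I, Pow(161, Rational(1, 2))))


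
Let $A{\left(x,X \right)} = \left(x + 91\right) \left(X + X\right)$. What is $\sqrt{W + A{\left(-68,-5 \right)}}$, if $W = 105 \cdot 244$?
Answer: $\sqrt{25390} \approx 159.34$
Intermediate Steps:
$W = 25620$
$A{\left(x,X \right)} = 2 X \left(91 + x\right)$ ($A{\left(x,X \right)} = \left(91 + x\right) 2 X = 2 X \left(91 + x\right)$)
$\sqrt{W + A{\left(-68,-5 \right)}} = \sqrt{25620 + 2 \left(-5\right) \left(91 - 68\right)} = \sqrt{25620 + 2 \left(-5\right) 23} = \sqrt{25620 - 230} = \sqrt{25390}$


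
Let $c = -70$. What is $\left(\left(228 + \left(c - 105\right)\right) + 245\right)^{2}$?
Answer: $88804$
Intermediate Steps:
$\left(\left(228 + \left(c - 105\right)\right) + 245\right)^{2} = \left(\left(228 - 175\right) + 245\right)^{2} = \left(53 + 245\right)^{2} = 298^{2} = 88804$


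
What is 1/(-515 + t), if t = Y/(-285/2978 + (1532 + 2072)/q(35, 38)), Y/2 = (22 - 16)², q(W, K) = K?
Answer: -5360941/2756810711 ≈ -0.0019446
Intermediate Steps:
Y = 72 (Y = 2*(22 - 16)² = 2*6² = 2*36 = 72)
t = 4073904/5360941 (t = 72/(-285/2978 + (1532 + 2072)/38) = 72/(-285*1/2978 + 3604*(1/38)) = 72/(-285/2978 + 1802/19) = 72/(5360941/56582) = 72*(56582/5360941) = 4073904/5360941 ≈ 0.75992)
1/(-515 + t) = 1/(-515 + 4073904/5360941) = 1/(-2756810711/5360941) = -5360941/2756810711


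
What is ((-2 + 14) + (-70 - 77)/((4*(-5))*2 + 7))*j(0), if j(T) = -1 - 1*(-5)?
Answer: 724/11 ≈ 65.818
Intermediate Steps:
j(T) = 4 (j(T) = -1 + 5 = 4)
((-2 + 14) + (-70 - 77)/((4*(-5))*2 + 7))*j(0) = ((-2 + 14) + (-70 - 77)/((4*(-5))*2 + 7))*4 = (12 - 147/(-20*2 + 7))*4 = (12 - 147/(-40 + 7))*4 = (12 - 147/(-33))*4 = (12 - 147*(-1/33))*4 = (12 + 49/11)*4 = (181/11)*4 = 724/11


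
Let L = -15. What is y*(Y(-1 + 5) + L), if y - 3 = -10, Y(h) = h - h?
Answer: 105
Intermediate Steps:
Y(h) = 0
y = -7 (y = 3 - 10 = -7)
y*(Y(-1 + 5) + L) = -7*(0 - 15) = -7*(-15) = 105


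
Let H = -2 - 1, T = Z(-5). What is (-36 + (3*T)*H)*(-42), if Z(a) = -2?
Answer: 756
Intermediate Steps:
T = -2
H = -3
(-36 + (3*T)*H)*(-42) = (-36 + (3*(-2))*(-3))*(-42) = (-36 - 6*(-3))*(-42) = (-36 + 18)*(-42) = -18*(-42) = 756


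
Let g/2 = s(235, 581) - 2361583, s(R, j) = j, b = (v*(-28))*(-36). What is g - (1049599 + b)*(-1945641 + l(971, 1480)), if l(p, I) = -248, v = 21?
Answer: 2083589004859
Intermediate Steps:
b = 21168 (b = (21*(-28))*(-36) = -588*(-36) = 21168)
g = -4722004 (g = 2*(581 - 2361583) = 2*(-2361002) = -4722004)
g - (1049599 + b)*(-1945641 + l(971, 1480)) = -4722004 - (1049599 + 21168)*(-1945641 - 248) = -4722004 - 1070767*(-1945889) = -4722004 - 1*(-2083593726863) = -4722004 + 2083593726863 = 2083589004859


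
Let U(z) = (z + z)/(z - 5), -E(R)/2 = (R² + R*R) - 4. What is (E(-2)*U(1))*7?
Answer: 28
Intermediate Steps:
E(R) = 8 - 4*R² (E(R) = -2*((R² + R*R) - 4) = -2*((R² + R²) - 4) = -2*(2*R² - 4) = -2*(-4 + 2*R²) = 8 - 4*R²)
U(z) = 2*z/(-5 + z) (U(z) = (2*z)/(-5 + z) = 2*z/(-5 + z))
(E(-2)*U(1))*7 = ((8 - 4*(-2)²)*(2*1/(-5 + 1)))*7 = ((8 - 4*4)*(2*1/(-4)))*7 = ((8 - 16)*(2*1*(-¼)))*7 = -8*(-½)*7 = 4*7 = 28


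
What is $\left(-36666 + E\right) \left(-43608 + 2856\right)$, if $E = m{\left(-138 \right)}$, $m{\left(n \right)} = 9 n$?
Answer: $1544826816$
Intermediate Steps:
$E = -1242$ ($E = 9 \left(-138\right) = -1242$)
$\left(-36666 + E\right) \left(-43608 + 2856\right) = \left(-36666 - 1242\right) \left(-43608 + 2856\right) = \left(-37908\right) \left(-40752\right) = 1544826816$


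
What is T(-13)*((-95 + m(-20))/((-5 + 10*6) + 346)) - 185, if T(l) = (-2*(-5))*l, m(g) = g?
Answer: -59235/401 ≈ -147.72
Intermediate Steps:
T(l) = 10*l
T(-13)*((-95 + m(-20))/((-5 + 10*6) + 346)) - 185 = (10*(-13))*((-95 - 20)/((-5 + 10*6) + 346)) - 185 = -(-14950)/((-5 + 60) + 346) - 185 = -(-14950)/(55 + 346) - 185 = -(-14950)/401 - 185 = -130*(-115/401) - 185 = 14950/401 - 185 = -59235/401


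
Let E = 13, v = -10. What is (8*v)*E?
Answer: -1040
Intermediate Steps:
(8*v)*E = (8*(-10))*13 = -80*13 = -1040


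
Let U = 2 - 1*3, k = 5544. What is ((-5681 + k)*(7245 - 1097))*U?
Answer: 842276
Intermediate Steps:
U = -1 (U = 2 - 3 = -1)
((-5681 + k)*(7245 - 1097))*U = ((-5681 + 5544)*(7245 - 1097))*(-1) = -137*6148*(-1) = -842276*(-1) = 842276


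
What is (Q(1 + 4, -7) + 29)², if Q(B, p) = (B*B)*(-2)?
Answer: 441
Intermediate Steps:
Q(B, p) = -2*B² (Q(B, p) = B²*(-2) = -2*B²)
(Q(1 + 4, -7) + 29)² = (-2*(1 + 4)² + 29)² = (-2*5² + 29)² = (-2*25 + 29)² = (-50 + 29)² = (-21)² = 441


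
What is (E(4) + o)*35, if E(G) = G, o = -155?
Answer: -5285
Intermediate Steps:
(E(4) + o)*35 = (4 - 155)*35 = -151*35 = -5285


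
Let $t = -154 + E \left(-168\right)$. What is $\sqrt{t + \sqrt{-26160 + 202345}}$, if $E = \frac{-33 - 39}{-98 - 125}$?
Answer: $\frac{\sqrt{-10355674 + 49729 \sqrt{176185}}}{223} \approx 14.543$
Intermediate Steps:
$E = \frac{72}{223}$ ($E = - \frac{72}{-223} = \left(-72\right) \left(- \frac{1}{223}\right) = \frac{72}{223} \approx 0.32287$)
$t = - \frac{46438}{223}$ ($t = -154 + \frac{72}{223} \left(-168\right) = -154 - \frac{12096}{223} = - \frac{46438}{223} \approx -208.24$)
$\sqrt{t + \sqrt{-26160 + 202345}} = \sqrt{- \frac{46438}{223} + \sqrt{-26160 + 202345}} = \sqrt{- \frac{46438}{223} + \sqrt{176185}}$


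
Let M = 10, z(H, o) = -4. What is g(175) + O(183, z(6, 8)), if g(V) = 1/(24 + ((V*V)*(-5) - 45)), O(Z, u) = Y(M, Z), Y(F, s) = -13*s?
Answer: -364334335/153146 ≈ -2379.0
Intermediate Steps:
O(Z, u) = -13*Z
g(V) = 1/(-21 - 5*V²) (g(V) = 1/(24 + (V²*(-5) - 45)) = 1/(24 + (-5*V² - 45)) = 1/(24 + (-45 - 5*V²)) = 1/(-21 - 5*V²))
g(175) + O(183, z(6, 8)) = -1/(21 + 5*175²) - 13*183 = -1/(21 + 5*30625) - 2379 = -1/(21 + 153125) - 2379 = -1/153146 - 2379 = -364334335/153146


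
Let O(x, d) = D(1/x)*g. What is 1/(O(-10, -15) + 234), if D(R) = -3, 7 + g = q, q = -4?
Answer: 1/267 ≈ 0.0037453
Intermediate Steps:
g = -11 (g = -7 - 4 = -11)
O(x, d) = 33 (O(x, d) = -3*(-11) = 33)
1/(O(-10, -15) + 234) = 1/(33 + 234) = 1/267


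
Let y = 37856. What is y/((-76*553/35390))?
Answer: -47847280/1501 ≈ -31877.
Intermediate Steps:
y/((-76*553/35390)) = 37856/((-76*553/35390)) = 37856/((-42028*1/35390)) = 37856/(-21014/17695) = 37856*(-17695/21014) = -47847280/1501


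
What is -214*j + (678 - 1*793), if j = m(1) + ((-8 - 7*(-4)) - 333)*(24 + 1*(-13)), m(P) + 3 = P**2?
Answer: 737115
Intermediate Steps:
m(P) = -3 + P**2
j = -3445 (j = (-3 + 1**2) + ((-8 - 7*(-4)) - 333)*(24 + 1*(-13)) = (-3 + 1) + ((-8 + 28) - 333)*(24 - 13) = -2 + (20 - 333)*11 = -2 - 313*11 = -2 - 3443 = -3445)
-214*j + (678 - 1*793) = -214*(-3445) + (678 - 1*793) = 737230 + (678 - 793) = 737230 - 115 = 737115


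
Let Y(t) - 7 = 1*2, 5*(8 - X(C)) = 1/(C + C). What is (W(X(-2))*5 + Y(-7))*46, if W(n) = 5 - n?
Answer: -575/2 ≈ -287.50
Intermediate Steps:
X(C) = 8 - 1/(10*C) (X(C) = 8 - 1/(5*(C + C)) = 8 - 1/(2*C)/5 = 8 - 1/(10*C))
Y(t) = 9 (Y(t) = 7 + 1*2 = 7 + 2 = 9)
(W(X(-2))*5 + Y(-7))*46 = ((5 - (8 - 1/10/(-2)))*5 + 9)*46 = ((5 - (8 - 1/10*(-1/2)))*5 + 9)*46 = ((5 - (8 + 1/20))*5 + 9)*46 = ((5 - 1*161/20)*5 + 9)*46 = ((5 - 161/20)*5 + 9)*46 = (-61/20*5 + 9)*46 = (-61/4 + 9)*46 = -25/4*46 = -575/2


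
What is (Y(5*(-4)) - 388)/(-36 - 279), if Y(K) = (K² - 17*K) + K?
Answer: -332/315 ≈ -1.0540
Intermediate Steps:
Y(K) = K² - 16*K
(Y(5*(-4)) - 388)/(-36 - 279) = ((5*(-4))*(-16 + 5*(-4)) - 388)/(-36 - 279) = (-20*(-16 - 20) - 388)/(-315) = (-20*(-36) - 388)*(-1/315) = (720 - 388)*(-1/315) = 332*(-1/315) = -332/315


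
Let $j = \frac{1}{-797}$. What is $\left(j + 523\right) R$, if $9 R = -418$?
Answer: $- \frac{174234940}{7173} \approx -24290.0$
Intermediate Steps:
$R = - \frac{418}{9}$ ($R = \frac{1}{9} \left(-418\right) = - \frac{418}{9} \approx -46.444$)
$j = - \frac{1}{797} \approx -0.0012547$
$\left(j + 523\right) R = \left(- \frac{1}{797} + 523\right) \left(- \frac{418}{9}\right) = \frac{416830}{797} \left(- \frac{418}{9}\right) = - \frac{174234940}{7173}$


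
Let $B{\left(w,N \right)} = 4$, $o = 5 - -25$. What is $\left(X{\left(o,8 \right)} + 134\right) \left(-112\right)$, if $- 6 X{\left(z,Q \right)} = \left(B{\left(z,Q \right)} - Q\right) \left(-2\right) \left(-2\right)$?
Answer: $- \frac{45920}{3} \approx -15307.0$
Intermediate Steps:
$o = 30$ ($o = 5 + 25 = 30$)
$X{\left(z,Q \right)} = - \frac{8}{3} + \frac{2 Q}{3}$ ($X{\left(z,Q \right)} = - \frac{\left(4 - Q\right) \left(-2\right) \left(-2\right)}{6} = - \frac{\left(-8 + 2 Q\right) \left(-2\right)}{6} = - \frac{16 - 4 Q}{6} = - \frac{8}{3} + \frac{2 Q}{3}$)
$\left(X{\left(o,8 \right)} + 134\right) \left(-112\right) = \left(\left(- \frac{8}{3} + \frac{2}{3} \cdot 8\right) + 134\right) \left(-112\right) = \left(\left(- \frac{8}{3} + \frac{16}{3}\right) + 134\right) \left(-112\right) = \left(\frac{8}{3} + 134\right) \left(-112\right) = \frac{410}{3} \left(-112\right) = - \frac{45920}{3}$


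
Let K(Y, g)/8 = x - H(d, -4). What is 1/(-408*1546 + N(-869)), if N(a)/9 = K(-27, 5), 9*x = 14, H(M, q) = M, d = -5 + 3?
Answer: -1/630512 ≈ -1.5860e-6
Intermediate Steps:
d = -2
x = 14/9 (x = (⅑)*14 = 14/9 ≈ 1.5556)
K(Y, g) = 256/9 (K(Y, g) = 8*(14/9 - 1*(-2)) = 8*(14/9 + 2) = 8*(32/9) = 256/9)
N(a) = 256 (N(a) = 9*(256/9) = 256)
1/(-408*1546 + N(-869)) = 1/(-408*1546 + 256) = 1/(-630768 + 256) = 1/(-630512) = -1/630512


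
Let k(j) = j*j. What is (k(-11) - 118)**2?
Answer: 9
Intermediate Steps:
k(j) = j**2
(k(-11) - 118)**2 = ((-11)**2 - 118)**2 = (121 - 118)**2 = 3**2 = 9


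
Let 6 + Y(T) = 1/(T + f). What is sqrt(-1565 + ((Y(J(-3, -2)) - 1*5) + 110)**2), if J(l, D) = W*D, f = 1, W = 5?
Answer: sqrt(665335)/9 ≈ 90.631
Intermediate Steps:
J(l, D) = 5*D
Y(T) = -6 + 1/(1 + T) (Y(T) = -6 + 1/(T + 1) = -6 + 1/(1 + T))
sqrt(-1565 + ((Y(J(-3, -2)) - 1*5) + 110)**2) = sqrt(-1565 + (((-5 - 30*(-2))/(1 + 5*(-2)) - 1*5) + 110)**2) = sqrt(-1565 + (((-5 - 6*(-10))/(1 - 10) - 5) + 110)**2) = sqrt(-1565 + (((-5 + 60)/(-9) - 5) + 110)**2) = sqrt(-1565 + ((-1/9*55 - 5) + 110)**2) = sqrt(-1565 + ((-55/9 - 5) + 110)**2) = sqrt(-1565 + (-100/9 + 110)**2) = sqrt(-1565 + (890/9)**2) = sqrt(-1565 + 792100/81) = sqrt(665335/81) = sqrt(665335)/9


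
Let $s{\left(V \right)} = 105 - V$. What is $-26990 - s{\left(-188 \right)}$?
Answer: $-27283$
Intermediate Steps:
$-26990 - s{\left(-188 \right)} = -26990 - \left(105 - -188\right) = -26990 - \left(105 + 188\right) = -26990 - 293 = -27283$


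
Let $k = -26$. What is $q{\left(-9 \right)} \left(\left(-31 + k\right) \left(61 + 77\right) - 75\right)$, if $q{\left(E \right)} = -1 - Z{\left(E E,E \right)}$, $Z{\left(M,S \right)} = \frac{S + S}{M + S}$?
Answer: $\frac{23823}{4} \approx 5955.8$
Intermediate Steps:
$Z{\left(M,S \right)} = \frac{2 S}{M + S}$
$q{\left(E \right)} = -1 - \frac{2 E}{E + E^{2}}$ ($q{\left(E \right)} = -1 - \frac{2 E}{E E + E} = -1 - \frac{2 E}{E^{2} + E} = -1 - \frac{2 E}{E + E^{2}}$)
$q{\left(-9 \right)} \left(\left(-31 + k\right) \left(61 + 77\right) - 75\right) = \frac{-3 - -9}{1 - 9} \left(\left(-31 - 26\right) \left(61 + 77\right) - 75\right) = \frac{-3 + 9}{-8} \left(\left(-57\right) 138 - 75\right) = \left(- \frac{1}{8}\right) 6 \left(-7866 - 75\right) = \left(- \frac{3}{4}\right) \left(-7941\right) = \frac{23823}{4}$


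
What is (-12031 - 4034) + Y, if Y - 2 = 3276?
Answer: -12787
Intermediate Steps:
Y = 3278 (Y = 2 + 3276 = 3278)
(-12031 - 4034) + Y = (-12031 - 4034) + 3278 = -16065 + 3278 = -12787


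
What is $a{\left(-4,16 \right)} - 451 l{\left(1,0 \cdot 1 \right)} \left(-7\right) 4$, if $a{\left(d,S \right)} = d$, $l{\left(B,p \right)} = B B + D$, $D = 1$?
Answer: $25252$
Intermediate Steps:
$l{\left(B,p \right)} = 1 + B^{2}$ ($l{\left(B,p \right)} = B B + 1 = B^{2} + 1 = 1 + B^{2}$)
$a{\left(-4,16 \right)} - 451 l{\left(1,0 \cdot 1 \right)} \left(-7\right) 4 = -4 - 451 \left(1 + 1^{2}\right) \left(-7\right) 4 = -4 - 451 \left(1 + 1\right) \left(-7\right) 4 = -4 - 451 \cdot 2 \left(-7\right) 4 = -4 - 451 \left(\left(-14\right) 4\right) = -4 - -25256 = -4 + 25256 = 25252$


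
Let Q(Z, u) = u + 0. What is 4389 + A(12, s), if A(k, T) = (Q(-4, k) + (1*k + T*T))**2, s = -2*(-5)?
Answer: 19765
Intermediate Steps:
Q(Z, u) = u
s = 10
A(k, T) = (T**2 + 2*k)**2 (A(k, T) = (k + (1*k + T*T))**2 = (k + (k + T**2))**2 = (T**2 + 2*k)**2)
4389 + A(12, s) = 4389 + (10**2 + 2*12)**2 = 4389 + (100 + 24)**2 = 4389 + 124**2 = 4389 + 15376 = 19765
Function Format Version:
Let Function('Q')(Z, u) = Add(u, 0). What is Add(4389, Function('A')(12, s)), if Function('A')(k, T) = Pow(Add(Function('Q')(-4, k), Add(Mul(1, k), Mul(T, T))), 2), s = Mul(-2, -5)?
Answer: 19765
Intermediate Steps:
Function('Q')(Z, u) = u
s = 10
Function('A')(k, T) = Pow(Add(Pow(T, 2), Mul(2, k)), 2) (Function('A')(k, T) = Pow(Add(k, Add(Mul(1, k), Mul(T, T))), 2) = Pow(Add(k, Add(k, Pow(T, 2))), 2) = Pow(Add(Pow(T, 2), Mul(2, k)), 2))
Add(4389, Function('A')(12, s)) = Add(4389, Pow(Add(Pow(10, 2), Mul(2, 12)), 2)) = Add(4389, Pow(Add(100, 24), 2)) = Add(4389, Pow(124, 2)) = Add(4389, 15376) = 19765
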